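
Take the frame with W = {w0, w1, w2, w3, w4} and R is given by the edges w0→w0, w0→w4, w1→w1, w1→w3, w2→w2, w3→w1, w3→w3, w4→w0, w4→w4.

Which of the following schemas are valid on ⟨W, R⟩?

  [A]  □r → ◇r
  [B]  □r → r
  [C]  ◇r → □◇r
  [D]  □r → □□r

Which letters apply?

A, B, C, D

R is reflexive: each world relates to itself.
R is transitive: R is closed under composition.
R is euclidean: any two R-successors of the same world are R-related.
R is serial: every world has an R-successor.
(A) □r → ◇r (axiom D) characterises the serial frames. R is serial — valid.
(B) □r → r is axiom T; it is valid on a frame exactly when R is reflexive. R is reflexive, so valid.
(C) ◇r → □◇r is axiom 5, which corresponds to the euclidean property. R is euclidean — valid.
(D) axiom 4: valid iff R is transitive. R is transitive — valid.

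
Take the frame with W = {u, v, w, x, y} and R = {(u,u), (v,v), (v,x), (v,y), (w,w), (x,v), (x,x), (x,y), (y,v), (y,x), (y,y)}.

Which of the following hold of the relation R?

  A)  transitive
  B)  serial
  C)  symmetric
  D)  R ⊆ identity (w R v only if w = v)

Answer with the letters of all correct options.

A, B, C

(A) transitive: R is closed under composition.
(B) serial: every world has an R-successor.
(C) symmetric: every R-edge is matched by its reverse.
(D) not ⊆ identity: v R x with v ≠ x.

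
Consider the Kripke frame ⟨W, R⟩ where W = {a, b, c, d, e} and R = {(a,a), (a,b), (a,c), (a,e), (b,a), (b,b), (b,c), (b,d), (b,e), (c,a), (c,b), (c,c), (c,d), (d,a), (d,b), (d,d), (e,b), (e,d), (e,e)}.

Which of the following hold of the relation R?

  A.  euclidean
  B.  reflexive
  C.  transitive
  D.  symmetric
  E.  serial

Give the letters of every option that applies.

(A) not euclidean: a R c and a R e but not c R e.
(B) reflexive: each world relates to itself.
(C) not transitive: a R b and b R d but not a R d.
(D) not symmetric: a R e but not e R a.
(E) serial: every world has an R-successor.

B, E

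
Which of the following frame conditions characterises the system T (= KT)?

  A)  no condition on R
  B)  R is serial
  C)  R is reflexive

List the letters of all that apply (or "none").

(A) this class determines K, not T (= KT).
(B) this class determines D, not T (= KT).
(C) T (= KT) is sound and complete for exactly this class.

C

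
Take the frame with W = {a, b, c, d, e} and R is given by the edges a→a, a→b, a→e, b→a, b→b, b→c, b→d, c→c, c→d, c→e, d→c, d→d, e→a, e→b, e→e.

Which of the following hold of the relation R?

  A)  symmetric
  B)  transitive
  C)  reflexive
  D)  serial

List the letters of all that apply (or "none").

(A) not symmetric: b R c but not c R b.
(B) not transitive: a R b and b R c but not a R c.
(C) reflexive: each world relates to itself.
(D) serial: every world has an R-successor.

C, D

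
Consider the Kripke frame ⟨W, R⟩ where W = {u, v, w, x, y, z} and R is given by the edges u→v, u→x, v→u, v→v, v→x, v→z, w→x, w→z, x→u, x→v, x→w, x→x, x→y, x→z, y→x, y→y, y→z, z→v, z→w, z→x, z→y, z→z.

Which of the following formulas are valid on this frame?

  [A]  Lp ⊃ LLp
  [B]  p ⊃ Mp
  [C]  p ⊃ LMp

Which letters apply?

R is not reflexive: not u R u.
R is symmetric: every R-edge is matched by its reverse.
R is not transitive: u R v and v R u but not u R u.
(A) Lp ⊃ LLp (axiom 4) characterises the transitive frames. R is not transitive — not valid.
(B) p ⊃ Mp (the dual of axiom T) characterises the reflexive frames. R is not reflexive — not valid.
(C) p ⊃ LMp is axiom B; it is valid on a frame exactly when R is symmetric. R is symmetric, so valid.

C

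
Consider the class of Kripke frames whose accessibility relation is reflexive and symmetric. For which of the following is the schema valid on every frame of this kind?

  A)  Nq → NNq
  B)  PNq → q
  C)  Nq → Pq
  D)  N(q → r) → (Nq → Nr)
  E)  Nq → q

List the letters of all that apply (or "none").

B, C, D, E

Reflexive relations are serial.
(A) Nq → NNq is axiom 4, which corresponds to transitivity. Such an R need not be transitive — not valid.
(B) PNq → q is the dual of axiom B; it is valid on a frame exactly when R is symmetric. Every such R is symmetric, so valid.
(C) axiom D: valid iff R is serial. Every such R is serial — valid.
(D) N(q → r) → (Nq → Nr) is axiom K, valid on every Kripke frame — valid.
(E) Nq → q is axiom T, which corresponds to reflexivity. Every such R is reflexive — valid.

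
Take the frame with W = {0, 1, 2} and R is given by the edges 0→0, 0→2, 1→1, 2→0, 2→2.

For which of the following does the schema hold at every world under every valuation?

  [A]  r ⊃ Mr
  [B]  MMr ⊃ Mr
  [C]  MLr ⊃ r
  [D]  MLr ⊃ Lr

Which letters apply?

R is reflexive: each world relates to itself.
R is symmetric: every R-edge is matched by its reverse.
R is transitive: R is closed under composition.
R is euclidean: any two R-successors of the same world are R-related.
(A) r ⊃ Mr is the dual of axiom T, which corresponds to reflexivity. R is reflexive — valid.
(B) MMr ⊃ Mr (the dual of axiom 4) characterises the transitive frames. R is transitive — valid.
(C) MLr ⊃ r is the dual of axiom B; it is valid on a frame exactly when R is symmetric. R is symmetric, so valid.
(D) MLr ⊃ Lr is the dual of axiom 5; it is valid on a frame exactly when R is euclidean. R is euclidean, so valid.

A, B, C, D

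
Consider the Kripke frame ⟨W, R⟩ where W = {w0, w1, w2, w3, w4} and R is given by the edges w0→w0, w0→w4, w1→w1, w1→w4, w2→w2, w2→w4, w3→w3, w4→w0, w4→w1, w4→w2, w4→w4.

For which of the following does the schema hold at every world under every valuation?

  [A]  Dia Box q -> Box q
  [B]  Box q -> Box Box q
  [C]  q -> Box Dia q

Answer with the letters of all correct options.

R is symmetric: every R-edge is matched by its reverse.
R is not transitive: w0 R w4 and w4 R w1 but not w0 R w1.
R is not euclidean: w4 R w0 and w4 R w1 but not w0 R w1.
(A) the dual of axiom 5: valid iff R is euclidean. R is not euclidean — not valid.
(B) Box q -> Box Box q (axiom 4) characterises the transitive frames. R is not transitive — not valid.
(C) q -> Box Dia q (axiom B) characterises the symmetric frames. R is symmetric — valid.

C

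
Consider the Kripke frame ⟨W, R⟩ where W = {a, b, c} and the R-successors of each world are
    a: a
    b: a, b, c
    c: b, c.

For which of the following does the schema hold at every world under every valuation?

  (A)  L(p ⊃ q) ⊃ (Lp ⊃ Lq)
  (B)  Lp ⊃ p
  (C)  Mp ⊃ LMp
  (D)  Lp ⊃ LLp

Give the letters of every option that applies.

A, B

R is reflexive: each world relates to itself.
R is not transitive: c R b and b R a but not c R a.
R is not euclidean: b R a and b R b but not a R b.
(A) this is just K, valid on every normal frame.
(B) Lp ⊃ p is axiom T, which corresponds to reflexivity. R is reflexive — valid.
(C) Mp ⊃ LMp is axiom 5, which corresponds to the euclidean property. R is not euclidean — not valid.
(D) axiom 4: valid iff R is transitive. R is not transitive — not valid.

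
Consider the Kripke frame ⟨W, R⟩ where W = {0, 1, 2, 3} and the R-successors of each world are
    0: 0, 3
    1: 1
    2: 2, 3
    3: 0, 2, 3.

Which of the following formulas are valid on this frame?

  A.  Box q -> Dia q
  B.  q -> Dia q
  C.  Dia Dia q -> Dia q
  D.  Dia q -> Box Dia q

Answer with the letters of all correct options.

A, B

R is reflexive: each world relates to itself.
R is not transitive: 0 R 3 and 3 R 2 but not 0 R 2.
R is not euclidean: 3 R 0 and 3 R 2 but not 0 R 2.
R is serial: every world has an R-successor.
(A) Box q -> Dia q is axiom D, which corresponds to seriality. R is serial — valid.
(B) q -> Dia q is the dual of axiom T; it is valid on a frame exactly when R is reflexive. R is reflexive, so valid.
(C) Dia Dia q -> Dia q is the dual of axiom 4, which corresponds to transitivity. R is not transitive — not valid.
(D) Dia q -> Box Dia q is axiom 5, which corresponds to the euclidean property. R is not euclidean — not valid.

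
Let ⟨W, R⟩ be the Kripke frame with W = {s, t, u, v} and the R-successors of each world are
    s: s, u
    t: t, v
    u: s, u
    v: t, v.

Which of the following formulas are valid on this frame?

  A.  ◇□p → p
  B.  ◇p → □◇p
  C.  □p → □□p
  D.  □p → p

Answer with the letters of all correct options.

R is reflexive: each world relates to itself.
R is symmetric: every R-edge is matched by its reverse.
R is transitive: R is closed under composition.
R is euclidean: any two R-successors of the same world are R-related.
(A) the dual of axiom B: valid iff R is symmetric. R is symmetric — valid.
(B) ◇p → □◇p is axiom 5; it is valid on a frame exactly when R is euclidean. R is euclidean, so valid.
(C) □p → □□p is axiom 4, which corresponds to transitivity. R is transitive — valid.
(D) □p → p is axiom T; it is valid on a frame exactly when R is reflexive. R is reflexive, so valid.

A, B, C, D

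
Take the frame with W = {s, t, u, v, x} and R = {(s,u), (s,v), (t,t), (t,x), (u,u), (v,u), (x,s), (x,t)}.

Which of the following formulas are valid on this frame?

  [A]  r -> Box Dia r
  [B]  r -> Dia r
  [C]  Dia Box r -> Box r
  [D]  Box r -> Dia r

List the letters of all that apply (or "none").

R is not reflexive: not s R s.
R is not symmetric: s R u but not u R s.
R is not euclidean: s R u and s R v but not u R v.
R is serial: every world has an R-successor.
(A) r -> Box Dia r is axiom B, which corresponds to symmetry. R is not symmetric — not valid.
(B) r -> Dia r is the dual of axiom T; it is valid on a frame exactly when R is reflexive. R is not reflexive, so not valid.
(C) Dia Box r -> Box r is the dual of axiom 5, which corresponds to the euclidean property. R is not euclidean — not valid.
(D) Box r -> Dia r (axiom D) characterises the serial frames. R is serial — valid.

D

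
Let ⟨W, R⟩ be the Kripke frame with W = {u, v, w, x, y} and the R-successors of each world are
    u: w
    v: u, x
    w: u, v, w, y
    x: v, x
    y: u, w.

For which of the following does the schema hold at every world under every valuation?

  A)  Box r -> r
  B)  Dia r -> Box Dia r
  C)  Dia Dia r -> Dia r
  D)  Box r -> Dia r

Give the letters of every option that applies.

R is not reflexive: not u R u.
R is not transitive: u R w and w R u but not u R u.
R is not euclidean: v R u and v R x but not u R x.
R is serial: every world has an R-successor.
(A) Box r -> r (axiom T) characterises the reflexive frames. R is not reflexive — not valid.
(B) Dia r -> Box Dia r is axiom 5, which corresponds to the euclidean property. R is not euclidean — not valid.
(C) Dia Dia r -> Dia r is the dual of axiom 4, which corresponds to transitivity. R is not transitive — not valid.
(D) axiom D: valid iff R is serial. R is serial — valid.

D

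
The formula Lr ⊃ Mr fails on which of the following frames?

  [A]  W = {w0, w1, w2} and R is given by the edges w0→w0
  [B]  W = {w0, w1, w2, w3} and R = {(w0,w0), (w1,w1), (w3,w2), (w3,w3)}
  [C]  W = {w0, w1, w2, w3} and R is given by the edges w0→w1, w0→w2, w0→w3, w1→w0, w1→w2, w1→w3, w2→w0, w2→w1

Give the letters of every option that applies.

The schema Lr ⊃ Mr is axiom D; it is valid on a frame iff R is serial.
(A) R is not serial (w1 has no R-successor), so the schema fails here.
(B) R is not serial (w2 has no R-successor), so the schema fails here.
(C) R is not serial (w3 has no R-successor), so the schema fails here.

A, B, C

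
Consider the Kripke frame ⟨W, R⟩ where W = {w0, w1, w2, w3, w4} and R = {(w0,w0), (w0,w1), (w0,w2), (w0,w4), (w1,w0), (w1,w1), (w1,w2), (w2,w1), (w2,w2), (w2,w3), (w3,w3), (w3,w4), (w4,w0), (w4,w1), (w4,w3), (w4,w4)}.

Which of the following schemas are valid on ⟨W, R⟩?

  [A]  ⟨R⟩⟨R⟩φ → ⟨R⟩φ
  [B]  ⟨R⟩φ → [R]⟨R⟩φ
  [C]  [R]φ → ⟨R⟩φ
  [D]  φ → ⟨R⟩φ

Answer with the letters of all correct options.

R is reflexive: each world relates to itself.
R is not transitive: w0 R w2 and w2 R w3 but not w0 R w3.
R is not euclidean: w0 R w1 and w0 R w4 but not w1 R w4.
R is serial: every world has an R-successor.
(A) ⟨R⟩⟨R⟩φ → ⟨R⟩φ is the dual of axiom 4, which corresponds to transitivity. R is not transitive — not valid.
(B) ⟨R⟩φ → [R]⟨R⟩φ is axiom 5, which corresponds to the euclidean property. R is not euclidean — not valid.
(C) axiom D: valid iff R is serial. R is serial — valid.
(D) φ → ⟨R⟩φ is the dual of axiom T; it is valid on a frame exactly when R is reflexive. R is reflexive, so valid.

C, D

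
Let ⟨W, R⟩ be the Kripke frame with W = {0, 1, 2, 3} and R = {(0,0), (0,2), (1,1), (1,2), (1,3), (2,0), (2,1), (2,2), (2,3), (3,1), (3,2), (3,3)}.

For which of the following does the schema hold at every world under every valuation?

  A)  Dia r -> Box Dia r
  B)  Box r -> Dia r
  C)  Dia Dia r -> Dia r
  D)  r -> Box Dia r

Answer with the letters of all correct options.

B, D

R is symmetric: every R-edge is matched by its reverse.
R is not transitive: 0 R 2 and 2 R 1 but not 0 R 1.
R is not euclidean: 2 R 0 and 2 R 1 but not 0 R 1.
R is serial: every world has an R-successor.
(A) Dia r -> Box Dia r is axiom 5, which corresponds to the euclidean property. R is not euclidean — not valid.
(B) Box r -> Dia r is axiom D, which corresponds to seriality. R is serial — valid.
(C) Dia Dia r -> Dia r is the dual of axiom 4; it is valid on a frame exactly when R is transitive. R is not transitive, so not valid.
(D) r -> Box Dia r is axiom B, which corresponds to symmetry. R is symmetric — valid.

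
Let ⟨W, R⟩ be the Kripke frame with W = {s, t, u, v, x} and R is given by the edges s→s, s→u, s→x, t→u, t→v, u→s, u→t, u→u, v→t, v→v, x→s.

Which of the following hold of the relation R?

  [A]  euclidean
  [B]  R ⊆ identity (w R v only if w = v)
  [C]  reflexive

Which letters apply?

(A) not euclidean: s R u and s R x but not u R x.
(B) not ⊆ identity: s R u with s ≠ u.
(C) not reflexive: not t R t.

none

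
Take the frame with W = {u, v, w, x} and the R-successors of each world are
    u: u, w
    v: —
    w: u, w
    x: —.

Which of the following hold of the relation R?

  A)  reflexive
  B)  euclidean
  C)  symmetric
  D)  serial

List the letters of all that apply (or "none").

B, C

(A) not reflexive: not v R v.
(B) euclidean: any two R-successors of the same world are R-related.
(C) symmetric: every R-edge is matched by its reverse.
(D) not serial: v has no R-successor.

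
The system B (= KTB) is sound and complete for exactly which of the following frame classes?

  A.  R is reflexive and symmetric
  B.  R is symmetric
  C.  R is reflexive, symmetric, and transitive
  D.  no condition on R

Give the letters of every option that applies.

A

(A) B (= KTB) is sound and complete for exactly this class.
(B) this class determines KB, not B (= KTB).
(C) this class determines S5, not B (= KTB).
(D) this class determines K, not B (= KTB).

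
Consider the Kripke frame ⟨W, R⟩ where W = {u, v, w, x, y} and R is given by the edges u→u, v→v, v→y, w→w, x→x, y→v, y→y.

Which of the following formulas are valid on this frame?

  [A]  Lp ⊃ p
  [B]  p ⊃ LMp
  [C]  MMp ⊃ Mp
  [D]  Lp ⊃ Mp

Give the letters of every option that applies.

A, B, C, D

R is reflexive: each world relates to itself.
R is symmetric: every R-edge is matched by its reverse.
R is transitive: R is closed under composition.
R is serial: every world has an R-successor.
(A) Lp ⊃ p (axiom T) characterises the reflexive frames. R is reflexive — valid.
(B) p ⊃ LMp is axiom B; it is valid on a frame exactly when R is symmetric. R is symmetric, so valid.
(C) MMp ⊃ Mp (the dual of axiom 4) characterises the transitive frames. R is transitive — valid.
(D) axiom D: valid iff R is serial. R is serial — valid.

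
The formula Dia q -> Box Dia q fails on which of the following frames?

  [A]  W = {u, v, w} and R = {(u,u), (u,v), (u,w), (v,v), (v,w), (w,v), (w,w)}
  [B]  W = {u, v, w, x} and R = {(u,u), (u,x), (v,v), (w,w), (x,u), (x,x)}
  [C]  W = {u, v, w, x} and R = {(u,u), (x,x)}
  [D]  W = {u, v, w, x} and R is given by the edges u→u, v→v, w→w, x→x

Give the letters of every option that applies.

A

The schema Dia q -> Box Dia q is axiom 5; it is valid on a frame iff R is euclidean.
(A) R is not euclidean (u R v and u R u but not v R u), so the schema fails here.
(B) R is euclidean (any two R-successors of the same world are R-related), so the schema is valid here.
(C) R is euclidean (any two R-successors of the same world are R-related), so the schema is valid here.
(D) R is euclidean (any two R-successors of the same world are R-related), so the schema is valid here.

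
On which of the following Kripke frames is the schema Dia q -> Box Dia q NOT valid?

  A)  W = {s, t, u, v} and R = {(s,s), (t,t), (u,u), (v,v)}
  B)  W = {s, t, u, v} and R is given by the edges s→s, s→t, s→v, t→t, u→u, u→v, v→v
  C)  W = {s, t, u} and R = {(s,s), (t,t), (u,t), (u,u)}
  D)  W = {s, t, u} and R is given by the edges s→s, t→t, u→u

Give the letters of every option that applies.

B, C

The schema Dia q -> Box Dia q is axiom 5; it is valid on a frame iff R is euclidean.
(A) R is euclidean (any two R-successors of the same world are R-related), so the schema is valid here.
(B) R is not euclidean (s R t and s R s but not t R s), so the schema fails here.
(C) R is not euclidean (u R t and u R u but not t R u), so the schema fails here.
(D) R is euclidean (any two R-successors of the same world are R-related), so the schema is valid here.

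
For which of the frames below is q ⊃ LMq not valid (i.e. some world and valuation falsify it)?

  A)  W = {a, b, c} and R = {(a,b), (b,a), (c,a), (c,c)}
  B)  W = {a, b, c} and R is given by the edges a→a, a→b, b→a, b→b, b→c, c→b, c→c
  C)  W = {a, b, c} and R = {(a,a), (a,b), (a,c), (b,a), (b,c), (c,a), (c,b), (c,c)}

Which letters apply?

A

The schema q ⊃ LMq is axiom B; it is valid on a frame iff R is symmetric.
(A) R is not symmetric (c R a but not a R c), so the schema fails here.
(B) R is symmetric (every R-edge is matched by its reverse), so the schema is valid here.
(C) R is symmetric (every R-edge is matched by its reverse), so the schema is valid here.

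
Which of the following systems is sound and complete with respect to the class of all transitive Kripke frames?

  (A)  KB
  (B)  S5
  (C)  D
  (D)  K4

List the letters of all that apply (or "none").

(A) KB is determined by the class of symmetric frames.
(B) S5 is determined by the class of reflexive, symmetric, and transitive frames.
(C) D is determined by the class of serial frames.
(D) K4 is determined by exactly this class.

D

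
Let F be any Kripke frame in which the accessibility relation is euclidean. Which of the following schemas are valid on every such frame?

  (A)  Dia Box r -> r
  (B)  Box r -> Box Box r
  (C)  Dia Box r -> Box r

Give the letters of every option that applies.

C

(A) Dia Box r -> r is the dual of axiom B; it is valid on a frame exactly when R is symmetric. Such an R need not be symmetric, so not valid.
(B) Box r -> Box Box r (axiom 4) characterises the transitive frames. Such an R need not be transitive — not valid.
(C) the dual of axiom 5: valid iff R is euclidean. Every such R is euclidean — valid.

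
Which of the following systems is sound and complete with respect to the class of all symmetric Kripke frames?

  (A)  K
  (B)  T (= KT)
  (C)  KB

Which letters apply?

C

(A) K is determined by the class of arbitrary frames.
(B) T (= KT) is determined by the class of reflexive frames.
(C) KB is determined by exactly this class.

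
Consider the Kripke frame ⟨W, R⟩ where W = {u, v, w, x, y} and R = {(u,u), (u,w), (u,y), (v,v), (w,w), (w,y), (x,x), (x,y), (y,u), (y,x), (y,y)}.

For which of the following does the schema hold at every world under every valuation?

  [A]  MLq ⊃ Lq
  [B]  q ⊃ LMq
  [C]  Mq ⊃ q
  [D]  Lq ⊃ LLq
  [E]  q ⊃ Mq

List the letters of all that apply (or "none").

E

R is reflexive: each world relates to itself.
R is not symmetric: u R w but not w R u.
R is not transitive: u R y and y R x but not u R x.
R is not euclidean: u R w and u R u but not w R u.
R is not a subset of the identity: u R w with u ≠ w.
(A) MLq ⊃ Lq is the dual of axiom 5, which corresponds to the euclidean property. R is not euclidean — not valid.
(B) q ⊃ LMq (axiom B) characterises the symmetric frames. R is not symmetric — not valid.
(C) Mq ⊃ q (the converse of T) corresponds to R being a subset of the identity. Here R ⊄ identity, so not valid.
(D) Lq ⊃ LLq is axiom 4, which corresponds to transitivity. R is not transitive — not valid.
(E) q ⊃ Mq is the dual of axiom T; it is valid on a frame exactly when R is reflexive. R is reflexive, so valid.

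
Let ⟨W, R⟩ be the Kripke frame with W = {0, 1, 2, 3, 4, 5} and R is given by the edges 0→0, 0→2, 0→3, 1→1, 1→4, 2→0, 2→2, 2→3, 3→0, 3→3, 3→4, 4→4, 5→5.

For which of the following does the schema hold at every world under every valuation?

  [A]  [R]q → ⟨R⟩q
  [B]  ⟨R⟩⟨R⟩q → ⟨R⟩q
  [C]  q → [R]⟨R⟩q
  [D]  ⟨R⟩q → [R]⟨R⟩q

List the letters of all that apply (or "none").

R is not symmetric: 1 R 4 but not 4 R 1.
R is not transitive: 0 R 3 and 3 R 4 but not 0 R 4.
R is not euclidean: 0 R 3 and 0 R 2 but not 3 R 2.
R is serial: every world has an R-successor.
(A) [R]q → ⟨R⟩q (axiom D) characterises the serial frames. R is serial — valid.
(B) the dual of axiom 4: valid iff R is transitive. R is not transitive — not valid.
(C) q → [R]⟨R⟩q is axiom B, which corresponds to symmetry. R is not symmetric — not valid.
(D) ⟨R⟩q → [R]⟨R⟩q (axiom 5) characterises the euclidean frames. R is not euclidean — not valid.

A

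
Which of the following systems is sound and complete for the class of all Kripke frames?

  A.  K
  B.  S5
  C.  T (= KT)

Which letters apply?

(A) K is determined by exactly this class.
(B) S5 is determined by the class of reflexive, symmetric, and transitive frames.
(C) T (= KT) is determined by the class of reflexive frames.

A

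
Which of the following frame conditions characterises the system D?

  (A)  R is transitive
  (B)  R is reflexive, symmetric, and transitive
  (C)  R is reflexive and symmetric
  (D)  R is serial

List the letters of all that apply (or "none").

(A) this class determines K4, not D.
(B) this class determines S5, not D.
(C) this class determines B (= KTB), not D.
(D) D is sound and complete for exactly this class.

D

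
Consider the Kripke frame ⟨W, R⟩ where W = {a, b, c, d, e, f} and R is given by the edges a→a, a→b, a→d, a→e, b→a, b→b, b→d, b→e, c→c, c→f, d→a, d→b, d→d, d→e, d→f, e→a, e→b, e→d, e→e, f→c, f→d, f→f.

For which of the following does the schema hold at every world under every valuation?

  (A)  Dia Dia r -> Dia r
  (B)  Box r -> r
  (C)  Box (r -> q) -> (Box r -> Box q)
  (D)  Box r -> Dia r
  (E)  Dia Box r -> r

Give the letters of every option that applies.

R is reflexive: each world relates to itself.
R is symmetric: every R-edge is matched by its reverse.
R is not transitive: a R d and d R f but not a R f.
R is serial: every world has an R-successor.
(A) Dia Dia r -> Dia r (the dual of axiom 4) characterises the transitive frames. R is not transitive — not valid.
(B) Box r -> r is axiom T, which corresponds to reflexivity. R is reflexive — valid.
(C) Box (r -> q) -> (Box r -> Box q) is the K axiom; it holds on all frames — valid.
(D) Box r -> Dia r is axiom D, which corresponds to seriality. R is serial — valid.
(E) Dia Box r -> r (the dual of axiom B) characterises the symmetric frames. R is symmetric — valid.

B, C, D, E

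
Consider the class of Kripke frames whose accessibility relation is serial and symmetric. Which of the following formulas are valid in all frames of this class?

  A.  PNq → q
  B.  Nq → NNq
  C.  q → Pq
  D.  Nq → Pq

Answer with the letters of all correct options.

(A) PNq → q is the dual of axiom B; it is valid on a frame exactly when R is symmetric. Every such R is symmetric, so valid.
(B) axiom 4: valid iff R is transitive. Such an R need not be transitive — not valid.
(C) the dual of axiom T: valid iff R is reflexive. Such an R need not be reflexive — not valid.
(D) axiom D: valid iff R is serial. Every such R is serial — valid.

A, D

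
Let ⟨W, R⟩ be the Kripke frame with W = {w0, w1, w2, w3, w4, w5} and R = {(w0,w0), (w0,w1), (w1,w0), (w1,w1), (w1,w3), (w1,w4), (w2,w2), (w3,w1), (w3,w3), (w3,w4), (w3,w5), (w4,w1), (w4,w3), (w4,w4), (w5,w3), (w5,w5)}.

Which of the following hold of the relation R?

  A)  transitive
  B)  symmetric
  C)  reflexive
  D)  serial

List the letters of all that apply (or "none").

(A) not transitive: w0 R w1 and w1 R w3 but not w0 R w3.
(B) symmetric: every R-edge is matched by its reverse.
(C) reflexive: each world relates to itself.
(D) serial: every world has an R-successor.

B, C, D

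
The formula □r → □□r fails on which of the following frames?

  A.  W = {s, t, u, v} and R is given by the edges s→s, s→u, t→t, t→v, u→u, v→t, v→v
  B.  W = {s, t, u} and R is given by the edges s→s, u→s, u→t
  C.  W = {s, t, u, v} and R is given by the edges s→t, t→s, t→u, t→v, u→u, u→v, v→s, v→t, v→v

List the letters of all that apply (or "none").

The schema □r → □□r is axiom 4; it is valid on a frame iff R is transitive.
(A) R is transitive (R is closed under composition), so the schema is valid here.
(B) R is transitive (R is closed under composition), so the schema is valid here.
(C) R is not transitive (s R t and t R s but not s R s), so the schema fails here.

C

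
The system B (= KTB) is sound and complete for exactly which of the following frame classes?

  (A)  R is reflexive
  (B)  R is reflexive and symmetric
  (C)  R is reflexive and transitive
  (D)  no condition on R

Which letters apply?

(A) this class determines T (= KT), not B (= KTB).
(B) B (= KTB) is sound and complete for exactly this class.
(C) this class determines S4, not B (= KTB).
(D) this class determines K, not B (= KTB).

B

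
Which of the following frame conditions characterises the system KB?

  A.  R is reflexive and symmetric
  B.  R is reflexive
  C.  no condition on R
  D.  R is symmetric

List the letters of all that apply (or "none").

(A) this class determines B (= KTB), not KB.
(B) this class determines T (= KT), not KB.
(C) this class determines K, not KB.
(D) KB is sound and complete for exactly this class.

D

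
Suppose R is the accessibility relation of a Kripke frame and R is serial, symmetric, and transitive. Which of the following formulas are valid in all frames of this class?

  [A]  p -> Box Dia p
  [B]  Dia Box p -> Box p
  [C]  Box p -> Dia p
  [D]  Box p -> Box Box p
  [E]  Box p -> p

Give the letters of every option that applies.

A, B, C, D, E

A serial symmetric transitive relation is reflexive (take any v with uRv; symmetry gives vRu and transitivity gives uRu), hence an equivalence relation.
(A) axiom B: valid iff R is symmetric. Every such R is symmetric — valid.
(B) the dual of axiom 5: valid iff R is euclidean. Every such R is euclidean — valid.
(C) Box p -> Dia p is axiom D, which corresponds to seriality. Every such R is serial — valid.
(D) Box p -> Box Box p (axiom 4) characterises the transitive frames. Every such R is transitive — valid.
(E) Box p -> p is axiom T; it is valid on a frame exactly when R is reflexive. Every such R is reflexive, so valid.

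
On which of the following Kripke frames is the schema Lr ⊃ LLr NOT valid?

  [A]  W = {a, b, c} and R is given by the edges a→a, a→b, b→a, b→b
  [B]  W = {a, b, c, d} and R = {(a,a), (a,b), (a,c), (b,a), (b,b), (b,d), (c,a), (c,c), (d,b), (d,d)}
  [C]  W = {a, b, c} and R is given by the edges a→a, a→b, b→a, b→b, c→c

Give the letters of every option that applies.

B

The schema Lr ⊃ LLr is axiom 4; it is valid on a frame iff R is transitive.
(A) R is transitive (R is closed under composition), so the schema is valid here.
(B) R is not transitive (a R b and b R d but not a R d), so the schema fails here.
(C) R is transitive (R is closed under composition), so the schema is valid here.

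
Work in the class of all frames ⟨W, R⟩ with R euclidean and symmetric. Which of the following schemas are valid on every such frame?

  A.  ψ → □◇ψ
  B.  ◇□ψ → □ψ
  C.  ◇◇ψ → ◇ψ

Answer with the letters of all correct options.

A, B, C

A symmetric euclidean relation is transitive (uRv and vRw give vRu by symmetry, then uRw by the euclidean condition, applied at v).
(A) ψ → □◇ψ is axiom B; it is valid on a frame exactly when R is symmetric. Every such R is symmetric, so valid.
(B) the dual of axiom 5: valid iff R is euclidean. Every such R is euclidean — valid.
(C) ◇◇ψ → ◇ψ is the dual of axiom 4; it is valid on a frame exactly when R is transitive. Every such R is transitive, so valid.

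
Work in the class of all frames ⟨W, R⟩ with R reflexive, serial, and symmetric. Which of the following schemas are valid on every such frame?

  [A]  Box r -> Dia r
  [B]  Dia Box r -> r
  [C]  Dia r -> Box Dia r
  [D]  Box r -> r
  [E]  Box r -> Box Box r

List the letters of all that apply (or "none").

(A) Box r -> Dia r is axiom D, which corresponds to seriality. Every such R is serial — valid.
(B) Dia Box r -> r (the dual of axiom B) characterises the symmetric frames. Every such R is symmetric — valid.
(C) axiom 5: valid iff R is euclidean. Such an R need not be euclidean — not valid.
(D) Box r -> r (axiom T) characterises the reflexive frames. Every such R is reflexive — valid.
(E) axiom 4: valid iff R is transitive. Such an R need not be transitive — not valid.

A, B, D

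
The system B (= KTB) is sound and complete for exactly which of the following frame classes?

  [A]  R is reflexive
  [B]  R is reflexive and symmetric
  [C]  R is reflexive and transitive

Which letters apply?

(A) this class determines T (= KT), not B (= KTB).
(B) B (= KTB) is sound and complete for exactly this class.
(C) this class determines S4, not B (= KTB).

B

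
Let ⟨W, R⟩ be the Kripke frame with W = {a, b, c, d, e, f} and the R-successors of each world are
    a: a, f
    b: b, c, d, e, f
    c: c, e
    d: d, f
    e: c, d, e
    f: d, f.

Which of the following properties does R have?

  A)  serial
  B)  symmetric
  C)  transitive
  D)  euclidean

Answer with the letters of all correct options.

(A) serial: every world has an R-successor.
(B) not symmetric: a R f but not f R a.
(C) not transitive: a R f and f R d but not a R d.
(D) not euclidean: a R f and a R a but not f R a.

A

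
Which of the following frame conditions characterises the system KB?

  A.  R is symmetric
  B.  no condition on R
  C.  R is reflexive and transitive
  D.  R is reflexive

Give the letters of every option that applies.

(A) KB is sound and complete for exactly this class.
(B) this class determines K, not KB.
(C) this class determines S4, not KB.
(D) this class determines T (= KT), not KB.

A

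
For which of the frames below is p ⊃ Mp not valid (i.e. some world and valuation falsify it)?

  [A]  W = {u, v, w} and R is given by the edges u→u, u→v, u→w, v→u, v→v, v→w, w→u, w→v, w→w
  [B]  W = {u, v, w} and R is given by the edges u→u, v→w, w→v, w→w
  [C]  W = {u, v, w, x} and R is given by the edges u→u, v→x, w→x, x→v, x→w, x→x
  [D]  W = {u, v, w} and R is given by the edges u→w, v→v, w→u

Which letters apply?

The schema p ⊃ Mp is the dual of axiom T; it is valid on a frame iff R is reflexive.
(A) R is reflexive (each world relates to itself), so the schema is valid here.
(B) R is not reflexive (not v R v), so the schema fails here.
(C) R is not reflexive (not v R v), so the schema fails here.
(D) R is not reflexive (not u R u), so the schema fails here.

B, C, D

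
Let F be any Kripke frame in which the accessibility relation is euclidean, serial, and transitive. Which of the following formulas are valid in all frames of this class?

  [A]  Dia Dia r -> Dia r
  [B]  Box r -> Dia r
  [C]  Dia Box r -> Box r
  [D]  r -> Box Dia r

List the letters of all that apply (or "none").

A, B, C

(A) the dual of axiom 4: valid iff R is transitive. Every such R is transitive — valid.
(B) axiom D: valid iff R is serial. Every such R is serial — valid.
(C) the dual of axiom 5: valid iff R is euclidean. Every such R is euclidean — valid.
(D) r -> Box Dia r (axiom B) characterises the symmetric frames. Such an R need not be symmetric — not valid.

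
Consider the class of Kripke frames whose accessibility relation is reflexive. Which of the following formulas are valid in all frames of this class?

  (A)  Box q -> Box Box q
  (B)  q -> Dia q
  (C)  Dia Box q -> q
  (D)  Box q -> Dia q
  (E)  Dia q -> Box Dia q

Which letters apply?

A reflexive relation is serial.
(A) axiom 4: valid iff R is transitive. Such an R need not be transitive — not valid.
(B) q -> Dia q (the dual of axiom T) characterises the reflexive frames. Every such R is reflexive — valid.
(C) Dia Box q -> q is the dual of axiom B, which corresponds to symmetry. Such an R need not be symmetric — not valid.
(D) Box q -> Dia q is axiom D; it is valid on a frame exactly when R is serial. Every such R is serial, so valid.
(E) Dia q -> Box Dia q is axiom 5; it is valid on a frame exactly when R is euclidean. Such an R need not be euclidean, so not valid.

B, D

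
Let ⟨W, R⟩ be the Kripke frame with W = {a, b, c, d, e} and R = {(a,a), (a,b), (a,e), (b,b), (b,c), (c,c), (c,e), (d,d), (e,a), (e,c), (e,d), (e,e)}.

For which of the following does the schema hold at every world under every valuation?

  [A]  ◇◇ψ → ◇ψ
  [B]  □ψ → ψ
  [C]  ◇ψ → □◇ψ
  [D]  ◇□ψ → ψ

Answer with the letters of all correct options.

B

R is reflexive: each world relates to itself.
R is not symmetric: a R b but not b R a.
R is not transitive: a R b and b R c but not a R c.
R is not euclidean: a R b and a R a but not b R a.
(A) ◇◇ψ → ◇ψ is the dual of axiom 4, which corresponds to transitivity. R is not transitive — not valid.
(B) □ψ → ψ is axiom T, which corresponds to reflexivity. R is reflexive — valid.
(C) axiom 5: valid iff R is euclidean. R is not euclidean — not valid.
(D) ◇□ψ → ψ is the dual of axiom B, which corresponds to symmetry. R is not symmetric — not valid.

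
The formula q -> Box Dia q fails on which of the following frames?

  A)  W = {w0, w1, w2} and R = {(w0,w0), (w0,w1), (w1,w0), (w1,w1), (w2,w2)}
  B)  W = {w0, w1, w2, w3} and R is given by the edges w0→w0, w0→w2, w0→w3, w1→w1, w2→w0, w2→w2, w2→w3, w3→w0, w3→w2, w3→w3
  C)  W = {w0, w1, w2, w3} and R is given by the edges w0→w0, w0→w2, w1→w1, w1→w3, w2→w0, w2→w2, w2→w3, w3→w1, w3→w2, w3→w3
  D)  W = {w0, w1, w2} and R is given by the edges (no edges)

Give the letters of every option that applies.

none

The schema q -> Box Dia q is axiom B; it is valid on a frame iff R is symmetric.
(A) R is symmetric (every R-edge is matched by its reverse), so the schema is valid here.
(B) R is symmetric (every R-edge is matched by its reverse), so the schema is valid here.
(C) R is symmetric (every R-edge is matched by its reverse), so the schema is valid here.
(D) R is symmetric (every R-edge is matched by its reverse), so the schema is valid here.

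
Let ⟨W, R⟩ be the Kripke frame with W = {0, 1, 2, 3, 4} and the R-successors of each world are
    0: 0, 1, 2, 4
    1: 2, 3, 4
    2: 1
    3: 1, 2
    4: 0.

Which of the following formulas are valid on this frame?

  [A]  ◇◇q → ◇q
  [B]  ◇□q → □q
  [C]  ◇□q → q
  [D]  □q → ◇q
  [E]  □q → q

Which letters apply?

D

R is not reflexive: not 1 R 1.
R is not symmetric: 0 R 1 but not 1 R 0.
R is not transitive: 0 R 1 and 1 R 3 but not 0 R 3.
R is not euclidean: 0 R 1 and 0 R 0 but not 1 R 0.
R is serial: every world has an R-successor.
(A) ◇◇q → ◇q (the dual of axiom 4) characterises the transitive frames. R is not transitive — not valid.
(B) the dual of axiom 5: valid iff R is euclidean. R is not euclidean — not valid.
(C) ◇□q → q is the dual of axiom B, which corresponds to symmetry. R is not symmetric — not valid.
(D) □q → ◇q is axiom D; it is valid on a frame exactly when R is serial. R is serial, so valid.
(E) □q → q (axiom T) characterises the reflexive frames. R is not reflexive — not valid.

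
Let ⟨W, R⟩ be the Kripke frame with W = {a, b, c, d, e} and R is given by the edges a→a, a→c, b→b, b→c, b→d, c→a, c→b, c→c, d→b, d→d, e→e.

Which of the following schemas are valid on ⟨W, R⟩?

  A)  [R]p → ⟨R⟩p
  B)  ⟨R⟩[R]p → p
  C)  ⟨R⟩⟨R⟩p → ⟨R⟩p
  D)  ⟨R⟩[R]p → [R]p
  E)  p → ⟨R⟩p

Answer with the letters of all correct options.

A, B, E

R is reflexive: each world relates to itself.
R is symmetric: every R-edge is matched by its reverse.
R is not transitive: a R c and c R b but not a R b.
R is not euclidean: b R c and b R d but not c R d.
R is serial: every world has an R-successor.
(A) [R]p → ⟨R⟩p (axiom D) characterises the serial frames. R is serial — valid.
(B) the dual of axiom B: valid iff R is symmetric. R is symmetric — valid.
(C) ⟨R⟩⟨R⟩p → ⟨R⟩p is the dual of axiom 4, which corresponds to transitivity. R is not transitive — not valid.
(D) ⟨R⟩[R]p → [R]p is the dual of axiom 5; it is valid on a frame exactly when R is euclidean. R is not euclidean, so not valid.
(E) p → ⟨R⟩p is the dual of axiom T, which corresponds to reflexivity. R is reflexive — valid.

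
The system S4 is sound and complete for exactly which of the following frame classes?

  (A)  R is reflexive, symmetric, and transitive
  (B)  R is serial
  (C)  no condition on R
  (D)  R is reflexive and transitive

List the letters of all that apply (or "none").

D

(A) this class determines S5, not S4.
(B) this class determines D, not S4.
(C) this class determines K, not S4.
(D) S4 is sound and complete for exactly this class.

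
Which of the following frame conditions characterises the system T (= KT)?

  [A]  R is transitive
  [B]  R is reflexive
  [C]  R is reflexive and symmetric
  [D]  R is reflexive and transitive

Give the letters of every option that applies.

B

(A) this class determines K4, not T (= KT).
(B) T (= KT) is sound and complete for exactly this class.
(C) this class determines B (= KTB), not T (= KT).
(D) this class determines S4, not T (= KT).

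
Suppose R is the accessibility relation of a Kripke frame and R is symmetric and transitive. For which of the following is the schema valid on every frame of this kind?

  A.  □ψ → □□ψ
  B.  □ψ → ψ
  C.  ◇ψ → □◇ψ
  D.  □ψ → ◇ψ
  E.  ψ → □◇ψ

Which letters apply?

A symmetric transitive relation is euclidean (uRv and uRw give vRu by symmetry, then vRw by transitivity).
(A) □ψ → □□ψ (axiom 4) characterises the transitive frames. Every such R is transitive — valid.
(B) axiom T: valid iff R is reflexive. Such an R need not be reflexive — not valid.
(C) ◇ψ → □◇ψ (axiom 5) characterises the euclidean frames. Every such R is euclidean — valid.
(D) axiom D: valid iff R is serial. Such an R need not be serial — not valid.
(E) ψ → □◇ψ is axiom B, which corresponds to symmetry. Every such R is symmetric — valid.

A, C, E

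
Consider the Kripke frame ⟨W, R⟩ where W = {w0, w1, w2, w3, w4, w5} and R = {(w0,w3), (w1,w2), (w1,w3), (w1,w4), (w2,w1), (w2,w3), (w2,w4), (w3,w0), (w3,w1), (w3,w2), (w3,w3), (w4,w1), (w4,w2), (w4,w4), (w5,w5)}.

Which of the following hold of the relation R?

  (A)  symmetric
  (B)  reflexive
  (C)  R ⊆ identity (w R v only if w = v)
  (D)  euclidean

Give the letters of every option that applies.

A

(A) symmetric: every R-edge is matched by its reverse.
(B) not reflexive: not w0 R w0.
(C) not ⊆ identity: w0 R w3 with w0 ≠ w3.
(D) not euclidean: w1 R w3 and w1 R w4 but not w3 R w4.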